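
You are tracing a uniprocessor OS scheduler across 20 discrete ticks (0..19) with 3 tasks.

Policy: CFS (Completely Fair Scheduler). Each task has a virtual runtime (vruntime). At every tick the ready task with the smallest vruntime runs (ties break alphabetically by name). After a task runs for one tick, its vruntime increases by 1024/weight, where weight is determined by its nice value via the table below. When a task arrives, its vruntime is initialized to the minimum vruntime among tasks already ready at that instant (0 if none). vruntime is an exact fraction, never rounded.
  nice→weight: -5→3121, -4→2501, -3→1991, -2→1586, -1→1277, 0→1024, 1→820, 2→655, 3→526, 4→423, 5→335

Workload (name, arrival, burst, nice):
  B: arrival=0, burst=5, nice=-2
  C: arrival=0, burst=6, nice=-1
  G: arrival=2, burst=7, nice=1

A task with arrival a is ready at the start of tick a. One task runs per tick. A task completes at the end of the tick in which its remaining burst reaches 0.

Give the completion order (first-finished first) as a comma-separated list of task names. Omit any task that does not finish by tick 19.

completion order = B, C, G

t=0: vr[B=0 C=0] → run B
t=1: vr[B=512/793 C=0] → run C
t=2: vr[B=512/793 C=1024/1277 G=512/793] → run B
t=3: vr[B=1024/793 C=1024/1277 G=512/793] → run G
t=4: vr[B=1024/793 C=1024/1277 G=307968/162565] → run C
t=5: vr[B=1024/793 C=2048/1277 G=307968/162565] → run B
t=6: vr[B=1536/793 C=2048/1277 G=307968/162565] → run C
t=7: vr[B=1536/793 C=3072/1277 G=307968/162565] → run G
t=8: vr[B=1536/793 C=3072/1277 G=510976/162565] → run B
t=9: vr[B=2048/793 C=3072/1277 G=510976/162565] → run C
t=10: vr[B=2048/793 C=4096/1277 G=510976/162565] → run B
t=11: vr[C=4096/1277 G=510976/162565] → run G
t=12: vr[C=4096/1277 G=713984/162565] → run C
t=13: vr[C=5120/1277 G=713984/162565] → run C
t=14: vr[G=713984/162565] → run G
t=15: vr[G=916992/162565] → run G
t=16: vr[G=224000/32513] → run G
t=17: vr[G=1323008/162565] → run G
t=18: (idle)
t=19: (idle)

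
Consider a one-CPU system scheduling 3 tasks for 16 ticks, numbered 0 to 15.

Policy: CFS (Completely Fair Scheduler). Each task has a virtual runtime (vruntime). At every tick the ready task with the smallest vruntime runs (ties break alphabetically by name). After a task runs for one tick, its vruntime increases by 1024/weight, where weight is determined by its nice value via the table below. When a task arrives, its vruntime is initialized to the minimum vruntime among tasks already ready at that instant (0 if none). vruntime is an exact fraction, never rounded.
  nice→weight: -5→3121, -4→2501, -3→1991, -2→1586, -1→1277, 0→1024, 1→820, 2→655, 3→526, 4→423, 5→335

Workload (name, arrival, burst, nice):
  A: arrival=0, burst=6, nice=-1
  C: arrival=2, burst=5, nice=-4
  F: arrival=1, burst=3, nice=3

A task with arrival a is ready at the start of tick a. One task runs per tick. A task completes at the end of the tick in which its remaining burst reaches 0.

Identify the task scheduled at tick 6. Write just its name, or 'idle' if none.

t=0: vr[A=0] → run A
t=1: vr[A=1024/1277 F=1024/1277] → run A
t=2: vr[A=2048/1277 C=1024/1277 F=1024/1277] → run C
t=3: vr[A=2048/1277 C=3868672/3193777 F=1024/1277] → run F
t=4: vr[A=2048/1277 C=3868672/3193777 F=923136/335851] → run C
t=5: vr[A=2048/1277 C=5176320/3193777 F=923136/335851] → run A
t=6: vr[A=3072/1277 C=5176320/3193777 F=923136/335851] → run C
t=7: vr[A=3072/1277 C=6483968/3193777 F=923136/335851] → run C
t=8: vr[A=3072/1277 C=7791616/3193777 F=923136/335851] → run A
t=9: vr[A=4096/1277 C=7791616/3193777 F=923136/335851] → run C
t=10: vr[A=4096/1277 F=923136/335851] → run F
t=11: vr[A=4096/1277 F=1576960/335851] → run A
t=12: vr[A=5120/1277 F=1576960/335851] → run A
t=13: vr[F=1576960/335851] → run F
t=14: (idle)
t=15: (idle)

running at tick 6 = C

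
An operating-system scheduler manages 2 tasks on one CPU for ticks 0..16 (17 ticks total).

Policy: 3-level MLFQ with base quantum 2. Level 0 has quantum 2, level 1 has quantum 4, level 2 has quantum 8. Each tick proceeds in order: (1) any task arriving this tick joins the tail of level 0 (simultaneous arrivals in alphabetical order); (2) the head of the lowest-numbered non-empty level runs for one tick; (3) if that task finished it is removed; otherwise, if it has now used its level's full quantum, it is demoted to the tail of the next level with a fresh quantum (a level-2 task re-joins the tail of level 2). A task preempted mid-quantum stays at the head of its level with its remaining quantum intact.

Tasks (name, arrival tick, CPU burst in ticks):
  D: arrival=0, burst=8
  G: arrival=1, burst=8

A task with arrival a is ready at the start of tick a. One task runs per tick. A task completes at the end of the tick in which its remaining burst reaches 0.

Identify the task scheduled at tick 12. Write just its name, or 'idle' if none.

running at tick 12 = D

t=0: L0/L1/L2 = D/-/- → run D
t=1: L0/L1/L2 = DG/-/- → run D
t=2: L0/L1/L2 = G/D/- → run G
t=3: L0/L1/L2 = G/D/- → run G
t=4: L0/L1/L2 = -/DG/- → run D
t=5: L0/L1/L2 = -/DG/- → run D
t=6: L0/L1/L2 = -/DG/- → run D
t=7: L0/L1/L2 = -/DG/- → run D
t=8: L0/L1/L2 = -/G/D → run G
t=9: L0/L1/L2 = -/G/D → run G
t=10: L0/L1/L2 = -/G/D → run G
t=11: L0/L1/L2 = -/G/D → run G
t=12: L0/L1/L2 = -/-/DG → run D
t=13: L0/L1/L2 = -/-/DG → run D
t=14: L0/L1/L2 = -/-/G → run G
t=15: L0/L1/L2 = -/-/G → run G
t=16: (idle)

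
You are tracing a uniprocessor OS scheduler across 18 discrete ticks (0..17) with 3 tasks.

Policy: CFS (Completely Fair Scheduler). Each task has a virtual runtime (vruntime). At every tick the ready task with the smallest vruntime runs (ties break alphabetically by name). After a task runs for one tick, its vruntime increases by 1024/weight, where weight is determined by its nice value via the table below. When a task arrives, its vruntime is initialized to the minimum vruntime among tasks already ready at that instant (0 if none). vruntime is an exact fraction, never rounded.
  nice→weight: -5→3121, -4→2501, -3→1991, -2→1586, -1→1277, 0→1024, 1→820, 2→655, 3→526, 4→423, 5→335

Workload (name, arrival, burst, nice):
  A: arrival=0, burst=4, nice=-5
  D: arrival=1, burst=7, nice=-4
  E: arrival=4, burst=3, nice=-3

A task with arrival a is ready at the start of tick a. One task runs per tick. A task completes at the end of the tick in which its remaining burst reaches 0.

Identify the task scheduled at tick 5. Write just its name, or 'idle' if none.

running at tick 5 = E

t=0: vr[A=0] → run A
t=1: vr[A=1024/3121 D=1024/3121] → run A
t=2: vr[A=2048/3121 D=1024/3121] → run D
t=3: vr[A=2048/3121 D=5756928/7805621] → run A
t=4: vr[A=3072/3121 D=5756928/7805621 E=5756928/7805621] → run D
t=5: vr[A=3072/3121 D=8952832/7805621 E=5756928/7805621] → run E
t=6: vr[A=3072/3121 D=8952832/7805621 E=19454999552/15540991411] → run A
t=7: vr[D=8952832/7805621 E=19454999552/15540991411] → run D
t=8: vr[D=12148736/7805621 E=19454999552/15540991411] → run E
t=9: vr[D=12148736/7805621 E=27447955456/15540991411] → run D
t=10: vr[D=15344640/7805621 E=27447955456/15540991411] → run E
t=11: vr[D=15344640/7805621] → run D
t=12: vr[D=18540544/7805621] → run D
t=13: vr[D=21736448/7805621] → run D
t=14: (idle)
t=15: (idle)
t=16: (idle)
t=17: (idle)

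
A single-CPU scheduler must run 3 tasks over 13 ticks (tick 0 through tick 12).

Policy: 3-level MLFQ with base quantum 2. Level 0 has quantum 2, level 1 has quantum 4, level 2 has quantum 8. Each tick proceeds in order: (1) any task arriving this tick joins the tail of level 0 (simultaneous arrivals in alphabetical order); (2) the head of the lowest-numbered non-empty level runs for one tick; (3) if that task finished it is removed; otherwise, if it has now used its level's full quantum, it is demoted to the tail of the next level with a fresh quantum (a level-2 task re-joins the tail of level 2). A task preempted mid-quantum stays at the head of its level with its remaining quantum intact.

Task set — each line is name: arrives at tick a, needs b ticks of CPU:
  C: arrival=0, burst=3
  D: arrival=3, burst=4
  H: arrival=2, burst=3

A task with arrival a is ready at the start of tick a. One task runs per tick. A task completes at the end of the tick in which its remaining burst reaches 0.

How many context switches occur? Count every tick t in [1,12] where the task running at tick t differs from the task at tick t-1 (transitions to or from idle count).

t=0: L0/L1/L2 = C/-/- → run C
t=1: L0/L1/L2 = C/-/- → run C
t=2: L0/L1/L2 = H/C/- → run H
t=3: L0/L1/L2 = HD/C/- → run H
t=4: L0/L1/L2 = D/CH/- → run D
t=5: L0/L1/L2 = D/CH/- → run D
t=6: L0/L1/L2 = -/CHD/- → run C
t=7: L0/L1/L2 = -/HD/- → run H
t=8: L0/L1/L2 = -/D/- → run D
t=9: L0/L1/L2 = -/D/- → run D
t=10: (idle)
t=11: (idle)
t=12: (idle)

context switches = 6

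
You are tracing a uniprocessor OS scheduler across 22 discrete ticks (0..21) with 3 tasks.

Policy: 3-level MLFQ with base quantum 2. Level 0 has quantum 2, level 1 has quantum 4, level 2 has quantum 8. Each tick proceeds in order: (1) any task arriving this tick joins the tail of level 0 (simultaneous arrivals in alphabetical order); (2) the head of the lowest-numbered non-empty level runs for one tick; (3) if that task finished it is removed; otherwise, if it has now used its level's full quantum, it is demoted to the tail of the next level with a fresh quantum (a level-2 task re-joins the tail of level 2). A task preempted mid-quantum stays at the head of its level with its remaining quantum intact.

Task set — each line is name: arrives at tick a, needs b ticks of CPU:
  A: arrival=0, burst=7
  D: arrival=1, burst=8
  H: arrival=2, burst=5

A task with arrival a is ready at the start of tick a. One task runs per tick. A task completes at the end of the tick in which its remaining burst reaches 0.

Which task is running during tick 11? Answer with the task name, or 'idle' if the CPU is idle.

t=0: L0/L1/L2 = A/-/- → run A
t=1: L0/L1/L2 = AD/-/- → run A
t=2: L0/L1/L2 = DH/A/- → run D
t=3: L0/L1/L2 = DH/A/- → run D
t=4: L0/L1/L2 = H/AD/- → run H
t=5: L0/L1/L2 = H/AD/- → run H
t=6: L0/L1/L2 = -/ADH/- → run A
t=7: L0/L1/L2 = -/ADH/- → run A
t=8: L0/L1/L2 = -/ADH/- → run A
t=9: L0/L1/L2 = -/ADH/- → run A
t=10: L0/L1/L2 = -/DH/A → run D
t=11: L0/L1/L2 = -/DH/A → run D
t=12: L0/L1/L2 = -/DH/A → run D
t=13: L0/L1/L2 = -/DH/A → run D
t=14: L0/L1/L2 = -/H/AD → run H
t=15: L0/L1/L2 = -/H/AD → run H
t=16: L0/L1/L2 = -/H/AD → run H
t=17: L0/L1/L2 = -/-/AD → run A
t=18: L0/L1/L2 = -/-/D → run D
t=19: L0/L1/L2 = -/-/D → run D
t=20: (idle)
t=21: (idle)

running at tick 11 = D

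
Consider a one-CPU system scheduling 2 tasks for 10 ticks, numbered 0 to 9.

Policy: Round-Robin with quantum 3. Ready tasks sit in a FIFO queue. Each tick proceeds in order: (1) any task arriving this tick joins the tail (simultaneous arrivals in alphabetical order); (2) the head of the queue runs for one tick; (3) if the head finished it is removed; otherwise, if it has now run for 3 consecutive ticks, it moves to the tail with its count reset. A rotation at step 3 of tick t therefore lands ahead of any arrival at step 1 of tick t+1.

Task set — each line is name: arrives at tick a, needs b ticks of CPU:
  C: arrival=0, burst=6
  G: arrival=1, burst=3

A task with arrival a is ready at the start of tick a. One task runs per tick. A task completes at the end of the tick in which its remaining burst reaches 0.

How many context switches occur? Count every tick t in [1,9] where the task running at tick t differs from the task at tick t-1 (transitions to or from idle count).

t=0: queue=[C] q_used=0 → run C
t=1: queue=[C,G] q_used=1 → run C
t=2: queue=[C,G] q_used=2 → run C
t=3: queue=[G,C] q_used=0 → run G
t=4: queue=[G,C] q_used=1 → run G
t=5: queue=[G,C] q_used=2 → run G
t=6: queue=[C] q_used=0 → run C
t=7: queue=[C] q_used=1 → run C
t=8: queue=[C] q_used=2 → run C
t=9: (idle)

context switches = 3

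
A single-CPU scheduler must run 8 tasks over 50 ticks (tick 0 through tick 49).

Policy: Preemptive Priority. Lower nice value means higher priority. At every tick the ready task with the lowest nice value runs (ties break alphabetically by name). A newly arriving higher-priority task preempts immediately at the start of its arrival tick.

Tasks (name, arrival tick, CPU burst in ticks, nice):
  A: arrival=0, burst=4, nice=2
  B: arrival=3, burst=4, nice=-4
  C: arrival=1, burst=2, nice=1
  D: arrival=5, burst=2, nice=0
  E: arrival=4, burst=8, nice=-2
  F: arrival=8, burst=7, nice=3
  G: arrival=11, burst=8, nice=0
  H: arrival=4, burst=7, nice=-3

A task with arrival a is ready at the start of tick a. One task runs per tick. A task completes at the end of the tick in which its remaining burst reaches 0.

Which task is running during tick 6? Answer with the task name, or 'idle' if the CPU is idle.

t=0: ready={A} → run A
t=1: ready={A,C} → run C
t=2: ready={A,C} → run C
t=3: ready={A,B} → run B
t=4: ready={A,B,E,H} → run B
t=5: ready={A,B,D,E,H} → run B
t=6: ready={A,B,D,E,H} → run B
t=7: ready={A,D,E,H} → run H
t=8: ready={A,D,E,F,H} → run H
t=9: ready={A,D,E,F,H} → run H
t=10: ready={A,D,E,F,H} → run H
t=11: ready={A,D,E,F,G,H} → run H
t=12: ready={A,D,E,F,G,H} → run H
t=13: ready={A,D,E,F,G,H} → run H
t=14: ready={A,D,E,F,G} → run E
t=15: ready={A,D,E,F,G} → run E
t=16: ready={A,D,E,F,G} → run E
t=17: ready={A,D,E,F,G} → run E
t=18: ready={A,D,E,F,G} → run E
t=19: ready={A,D,E,F,G} → run E
t=20: ready={A,D,E,F,G} → run E
t=21: ready={A,D,E,F,G} → run E
t=22: ready={A,D,F,G} → run D
t=23: ready={A,D,F,G} → run D
t=24: ready={A,F,G} → run G
t=25: ready={A,F,G} → run G
t=26: ready={A,F,G} → run G
t=27: ready={A,F,G} → run G
t=28: ready={A,F,G} → run G
t=29: ready={A,F,G} → run G
t=30: ready={A,F,G} → run G
t=31: ready={A,F,G} → run G
t=32: ready={A,F} → run A
t=33: ready={A,F} → run A
t=34: ready={A,F} → run A
t=35: ready={F} → run F
t=36: ready={F} → run F
t=37: ready={F} → run F
t=38: ready={F} → run F
t=39: ready={F} → run F
t=40: ready={F} → run F
t=41: ready={F} → run F
t=42: (idle)
t=43: (idle)
t=44: (idle)
t=45: (idle)
t=46: (idle)
t=47: (idle)
t=48: (idle)
t=49: (idle)

running at tick 6 = B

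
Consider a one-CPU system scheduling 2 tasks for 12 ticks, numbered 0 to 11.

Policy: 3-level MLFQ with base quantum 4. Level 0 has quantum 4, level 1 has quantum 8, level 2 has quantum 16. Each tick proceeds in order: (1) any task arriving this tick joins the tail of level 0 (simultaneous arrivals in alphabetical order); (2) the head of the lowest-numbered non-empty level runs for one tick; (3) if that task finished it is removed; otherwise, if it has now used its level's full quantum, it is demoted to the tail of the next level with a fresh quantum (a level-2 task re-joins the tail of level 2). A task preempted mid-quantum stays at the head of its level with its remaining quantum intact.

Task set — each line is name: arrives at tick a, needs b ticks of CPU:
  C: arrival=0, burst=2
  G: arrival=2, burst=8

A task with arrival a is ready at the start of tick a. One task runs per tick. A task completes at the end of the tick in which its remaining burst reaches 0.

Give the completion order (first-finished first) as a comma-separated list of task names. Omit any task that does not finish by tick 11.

t=0: L0/L1/L2 = C/-/- → run C
t=1: L0/L1/L2 = C/-/- → run C
t=2: L0/L1/L2 = G/-/- → run G
t=3: L0/L1/L2 = G/-/- → run G
t=4: L0/L1/L2 = G/-/- → run G
t=5: L0/L1/L2 = G/-/- → run G
t=6: L0/L1/L2 = -/G/- → run G
t=7: L0/L1/L2 = -/G/- → run G
t=8: L0/L1/L2 = -/G/- → run G
t=9: L0/L1/L2 = -/G/- → run G
t=10: (idle)
t=11: (idle)

completion order = C, G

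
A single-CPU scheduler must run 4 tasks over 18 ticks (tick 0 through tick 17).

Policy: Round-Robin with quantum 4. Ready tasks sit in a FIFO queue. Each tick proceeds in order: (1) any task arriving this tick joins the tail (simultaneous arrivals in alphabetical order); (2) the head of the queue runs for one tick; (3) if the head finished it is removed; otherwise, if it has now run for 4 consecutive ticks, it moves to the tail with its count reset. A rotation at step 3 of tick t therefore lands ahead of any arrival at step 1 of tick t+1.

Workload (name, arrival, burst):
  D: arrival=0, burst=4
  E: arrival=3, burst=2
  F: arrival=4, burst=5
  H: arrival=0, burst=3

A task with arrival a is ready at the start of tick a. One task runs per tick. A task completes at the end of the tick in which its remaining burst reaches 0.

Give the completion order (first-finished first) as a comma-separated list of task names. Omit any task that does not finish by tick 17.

completion order = D, H, E, F

t=0: queue=[D,H] q_used=0 → run D
t=1: queue=[D,H] q_used=1 → run D
t=2: queue=[D,H] q_used=2 → run D
t=3: queue=[D,H,E] q_used=3 → run D
t=4: queue=[H,E,F] q_used=0 → run H
t=5: queue=[H,E,F] q_used=1 → run H
t=6: queue=[H,E,F] q_used=2 → run H
t=7: queue=[E,F] q_used=0 → run E
t=8: queue=[E,F] q_used=1 → run E
t=9: queue=[F] q_used=0 → run F
t=10: queue=[F] q_used=1 → run F
t=11: queue=[F] q_used=2 → run F
t=12: queue=[F] q_used=3 → run F
t=13: queue=[F] q_used=0 → run F
t=14: (idle)
t=15: (idle)
t=16: (idle)
t=17: (idle)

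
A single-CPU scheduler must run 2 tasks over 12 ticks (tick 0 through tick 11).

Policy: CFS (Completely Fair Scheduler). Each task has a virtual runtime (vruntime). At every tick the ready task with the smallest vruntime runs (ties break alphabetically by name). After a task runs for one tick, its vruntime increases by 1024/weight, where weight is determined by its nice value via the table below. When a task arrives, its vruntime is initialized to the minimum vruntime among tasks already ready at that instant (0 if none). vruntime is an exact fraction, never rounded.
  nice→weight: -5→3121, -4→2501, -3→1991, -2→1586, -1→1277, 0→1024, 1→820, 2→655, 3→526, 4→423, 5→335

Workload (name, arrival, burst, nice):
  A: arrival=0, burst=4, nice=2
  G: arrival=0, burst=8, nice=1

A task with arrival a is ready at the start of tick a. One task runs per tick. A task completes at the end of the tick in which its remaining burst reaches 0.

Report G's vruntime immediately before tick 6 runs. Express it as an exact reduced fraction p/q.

t=0: vr[A=0 G=0] → run A
t=1: vr[A=1024/655 G=0] → run G
t=2: vr[A=1024/655 G=256/205] → run G
t=3: vr[A=1024/655 G=512/205] → run A
t=4: vr[A=2048/655 G=512/205] → run G
t=5: vr[A=2048/655 G=768/205] → run A
t=6: vr[A=3072/655 G=768/205] → run G
t=7: vr[A=3072/655 G=1024/205] → run A
t=8: vr[G=1024/205] → run G
t=9: vr[G=256/41] → run G
t=10: vr[G=1536/205] → run G
t=11: vr[G=1792/205] → run G

vruntime(G, start of tick 6) = 768/205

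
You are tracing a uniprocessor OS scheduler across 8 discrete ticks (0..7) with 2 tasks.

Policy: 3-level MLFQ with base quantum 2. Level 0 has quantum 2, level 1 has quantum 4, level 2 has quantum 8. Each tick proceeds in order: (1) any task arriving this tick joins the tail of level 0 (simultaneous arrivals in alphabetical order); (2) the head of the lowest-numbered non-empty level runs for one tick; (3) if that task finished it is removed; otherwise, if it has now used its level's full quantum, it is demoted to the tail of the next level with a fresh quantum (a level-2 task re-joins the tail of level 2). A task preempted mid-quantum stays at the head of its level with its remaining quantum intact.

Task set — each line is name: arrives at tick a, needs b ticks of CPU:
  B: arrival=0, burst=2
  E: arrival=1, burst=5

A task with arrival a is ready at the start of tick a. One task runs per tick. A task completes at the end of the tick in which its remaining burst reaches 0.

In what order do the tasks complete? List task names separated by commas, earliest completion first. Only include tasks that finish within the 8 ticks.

completion order = B, E

t=0: L0/L1/L2 = B/-/- → run B
t=1: L0/L1/L2 = BE/-/- → run B
t=2: L0/L1/L2 = E/-/- → run E
t=3: L0/L1/L2 = E/-/- → run E
t=4: L0/L1/L2 = -/E/- → run E
t=5: L0/L1/L2 = -/E/- → run E
t=6: L0/L1/L2 = -/E/- → run E
t=7: (idle)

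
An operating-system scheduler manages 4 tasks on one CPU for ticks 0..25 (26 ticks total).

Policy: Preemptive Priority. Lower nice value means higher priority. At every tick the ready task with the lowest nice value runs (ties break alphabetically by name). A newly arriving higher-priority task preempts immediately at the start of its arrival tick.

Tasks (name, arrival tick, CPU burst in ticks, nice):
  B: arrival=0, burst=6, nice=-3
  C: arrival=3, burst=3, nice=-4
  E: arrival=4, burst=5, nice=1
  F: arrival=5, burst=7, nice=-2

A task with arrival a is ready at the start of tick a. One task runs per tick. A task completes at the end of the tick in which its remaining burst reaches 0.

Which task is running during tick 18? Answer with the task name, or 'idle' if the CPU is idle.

running at tick 18 = E

t=0: ready={B} → run B
t=1: ready={B} → run B
t=2: ready={B} → run B
t=3: ready={B,C} → run C
t=4: ready={B,C,E} → run C
t=5: ready={B,C,E,F} → run C
t=6: ready={B,E,F} → run B
t=7: ready={B,E,F} → run B
t=8: ready={B,E,F} → run B
t=9: ready={E,F} → run F
t=10: ready={E,F} → run F
t=11: ready={E,F} → run F
t=12: ready={E,F} → run F
t=13: ready={E,F} → run F
t=14: ready={E,F} → run F
t=15: ready={E,F} → run F
t=16: ready={E} → run E
t=17: ready={E} → run E
t=18: ready={E} → run E
t=19: ready={E} → run E
t=20: ready={E} → run E
t=21: (idle)
t=22: (idle)
t=23: (idle)
t=24: (idle)
t=25: (idle)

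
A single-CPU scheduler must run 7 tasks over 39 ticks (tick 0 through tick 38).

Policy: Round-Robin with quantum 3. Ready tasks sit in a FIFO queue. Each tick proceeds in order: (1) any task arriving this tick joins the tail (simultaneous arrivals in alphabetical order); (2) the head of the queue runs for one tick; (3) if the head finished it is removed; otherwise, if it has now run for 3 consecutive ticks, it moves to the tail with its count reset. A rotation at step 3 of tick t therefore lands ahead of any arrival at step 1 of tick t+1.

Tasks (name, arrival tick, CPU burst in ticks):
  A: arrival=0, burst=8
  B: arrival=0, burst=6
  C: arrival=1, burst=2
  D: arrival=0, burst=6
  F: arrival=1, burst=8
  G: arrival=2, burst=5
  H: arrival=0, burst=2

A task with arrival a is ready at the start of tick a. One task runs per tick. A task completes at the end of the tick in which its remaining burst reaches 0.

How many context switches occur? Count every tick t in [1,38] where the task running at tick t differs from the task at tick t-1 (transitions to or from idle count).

t=0: queue=[A,B,D,H] q_used=0 → run A
t=1: queue=[A,B,D,H,C,F] q_used=1 → run A
t=2: queue=[A,B,D,H,C,F,G] q_used=2 → run A
t=3: queue=[B,D,H,C,F,G,A] q_used=0 → run B
t=4: queue=[B,D,H,C,F,G,A] q_used=1 → run B
t=5: queue=[B,D,H,C,F,G,A] q_used=2 → run B
t=6: queue=[D,H,C,F,G,A,B] q_used=0 → run D
t=7: queue=[D,H,C,F,G,A,B] q_used=1 → run D
t=8: queue=[D,H,C,F,G,A,B] q_used=2 → run D
t=9: queue=[H,C,F,G,A,B,D] q_used=0 → run H
t=10: queue=[H,C,F,G,A,B,D] q_used=1 → run H
t=11: queue=[C,F,G,A,B,D] q_used=0 → run C
t=12: queue=[C,F,G,A,B,D] q_used=1 → run C
t=13: queue=[F,G,A,B,D] q_used=0 → run F
t=14: queue=[F,G,A,B,D] q_used=1 → run F
t=15: queue=[F,G,A,B,D] q_used=2 → run F
t=16: queue=[G,A,B,D,F] q_used=0 → run G
t=17: queue=[G,A,B,D,F] q_used=1 → run G
t=18: queue=[G,A,B,D,F] q_used=2 → run G
t=19: queue=[A,B,D,F,G] q_used=0 → run A
t=20: queue=[A,B,D,F,G] q_used=1 → run A
t=21: queue=[A,B,D,F,G] q_used=2 → run A
t=22: queue=[B,D,F,G,A] q_used=0 → run B
t=23: queue=[B,D,F,G,A] q_used=1 → run B
t=24: queue=[B,D,F,G,A] q_used=2 → run B
t=25: queue=[D,F,G,A] q_used=0 → run D
t=26: queue=[D,F,G,A] q_used=1 → run D
t=27: queue=[D,F,G,A] q_used=2 → run D
t=28: queue=[F,G,A] q_used=0 → run F
t=29: queue=[F,G,A] q_used=1 → run F
t=30: queue=[F,G,A] q_used=2 → run F
t=31: queue=[G,A,F] q_used=0 → run G
t=32: queue=[G,A,F] q_used=1 → run G
t=33: queue=[A,F] q_used=0 → run A
t=34: queue=[A,F] q_used=1 → run A
t=35: queue=[F] q_used=0 → run F
t=36: queue=[F] q_used=1 → run F
t=37: (idle)
t=38: (idle)

context switches = 14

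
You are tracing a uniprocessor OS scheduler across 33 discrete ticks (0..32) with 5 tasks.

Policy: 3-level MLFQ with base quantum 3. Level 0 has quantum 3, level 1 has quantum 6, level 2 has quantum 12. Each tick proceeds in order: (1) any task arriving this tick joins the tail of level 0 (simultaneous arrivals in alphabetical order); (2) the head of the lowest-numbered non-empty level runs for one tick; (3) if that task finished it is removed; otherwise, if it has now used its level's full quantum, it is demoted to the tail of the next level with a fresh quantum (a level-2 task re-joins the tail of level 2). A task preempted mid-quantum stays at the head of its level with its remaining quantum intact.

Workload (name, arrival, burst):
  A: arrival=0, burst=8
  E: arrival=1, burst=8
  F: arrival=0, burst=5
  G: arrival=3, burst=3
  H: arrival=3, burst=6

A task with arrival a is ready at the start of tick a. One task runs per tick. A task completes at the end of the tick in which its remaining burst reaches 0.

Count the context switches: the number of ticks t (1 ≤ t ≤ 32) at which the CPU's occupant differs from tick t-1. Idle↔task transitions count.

context switches = 9

t=0: L0/L1/L2 = AF/-/- → run A
t=1: L0/L1/L2 = AFE/-/- → run A
t=2: L0/L1/L2 = AFE/-/- → run A
t=3: L0/L1/L2 = FEGH/A/- → run F
t=4: L0/L1/L2 = FEGH/A/- → run F
t=5: L0/L1/L2 = FEGH/A/- → run F
t=6: L0/L1/L2 = EGH/AF/- → run E
t=7: L0/L1/L2 = EGH/AF/- → run E
t=8: L0/L1/L2 = EGH/AF/- → run E
t=9: L0/L1/L2 = GH/AFE/- → run G
t=10: L0/L1/L2 = GH/AFE/- → run G
t=11: L0/L1/L2 = GH/AFE/- → run G
t=12: L0/L1/L2 = H/AFE/- → run H
t=13: L0/L1/L2 = H/AFE/- → run H
t=14: L0/L1/L2 = H/AFE/- → run H
t=15: L0/L1/L2 = -/AFEH/- → run A
t=16: L0/L1/L2 = -/AFEH/- → run A
t=17: L0/L1/L2 = -/AFEH/- → run A
t=18: L0/L1/L2 = -/AFEH/- → run A
t=19: L0/L1/L2 = -/AFEH/- → run A
t=20: L0/L1/L2 = -/FEH/- → run F
t=21: L0/L1/L2 = -/FEH/- → run F
t=22: L0/L1/L2 = -/EH/- → run E
t=23: L0/L1/L2 = -/EH/- → run E
t=24: L0/L1/L2 = -/EH/- → run E
t=25: L0/L1/L2 = -/EH/- → run E
t=26: L0/L1/L2 = -/EH/- → run E
t=27: L0/L1/L2 = -/H/- → run H
t=28: L0/L1/L2 = -/H/- → run H
t=29: L0/L1/L2 = -/H/- → run H
t=30: (idle)
t=31: (idle)
t=32: (idle)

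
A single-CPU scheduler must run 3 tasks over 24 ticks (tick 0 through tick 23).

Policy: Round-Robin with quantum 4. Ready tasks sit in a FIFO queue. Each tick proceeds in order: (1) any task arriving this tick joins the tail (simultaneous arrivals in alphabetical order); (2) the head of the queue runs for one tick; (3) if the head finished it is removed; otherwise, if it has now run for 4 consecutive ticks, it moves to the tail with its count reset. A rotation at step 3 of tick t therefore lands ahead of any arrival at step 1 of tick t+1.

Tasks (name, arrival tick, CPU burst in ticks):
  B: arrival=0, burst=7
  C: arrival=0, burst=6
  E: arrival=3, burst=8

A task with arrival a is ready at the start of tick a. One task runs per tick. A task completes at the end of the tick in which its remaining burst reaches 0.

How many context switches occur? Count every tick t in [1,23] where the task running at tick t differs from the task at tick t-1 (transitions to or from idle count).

t=0: queue=[B,C] q_used=0 → run B
t=1: queue=[B,C] q_used=1 → run B
t=2: queue=[B,C] q_used=2 → run B
t=3: queue=[B,C,E] q_used=3 → run B
t=4: queue=[C,E,B] q_used=0 → run C
t=5: queue=[C,E,B] q_used=1 → run C
t=6: queue=[C,E,B] q_used=2 → run C
t=7: queue=[C,E,B] q_used=3 → run C
t=8: queue=[E,B,C] q_used=0 → run E
t=9: queue=[E,B,C] q_used=1 → run E
t=10: queue=[E,B,C] q_used=2 → run E
t=11: queue=[E,B,C] q_used=3 → run E
t=12: queue=[B,C,E] q_used=0 → run B
t=13: queue=[B,C,E] q_used=1 → run B
t=14: queue=[B,C,E] q_used=2 → run B
t=15: queue=[C,E] q_used=0 → run C
t=16: queue=[C,E] q_used=1 → run C
t=17: queue=[E] q_used=0 → run E
t=18: queue=[E] q_used=1 → run E
t=19: queue=[E] q_used=2 → run E
t=20: queue=[E] q_used=3 → run E
t=21: (idle)
t=22: (idle)
t=23: (idle)

context switches = 6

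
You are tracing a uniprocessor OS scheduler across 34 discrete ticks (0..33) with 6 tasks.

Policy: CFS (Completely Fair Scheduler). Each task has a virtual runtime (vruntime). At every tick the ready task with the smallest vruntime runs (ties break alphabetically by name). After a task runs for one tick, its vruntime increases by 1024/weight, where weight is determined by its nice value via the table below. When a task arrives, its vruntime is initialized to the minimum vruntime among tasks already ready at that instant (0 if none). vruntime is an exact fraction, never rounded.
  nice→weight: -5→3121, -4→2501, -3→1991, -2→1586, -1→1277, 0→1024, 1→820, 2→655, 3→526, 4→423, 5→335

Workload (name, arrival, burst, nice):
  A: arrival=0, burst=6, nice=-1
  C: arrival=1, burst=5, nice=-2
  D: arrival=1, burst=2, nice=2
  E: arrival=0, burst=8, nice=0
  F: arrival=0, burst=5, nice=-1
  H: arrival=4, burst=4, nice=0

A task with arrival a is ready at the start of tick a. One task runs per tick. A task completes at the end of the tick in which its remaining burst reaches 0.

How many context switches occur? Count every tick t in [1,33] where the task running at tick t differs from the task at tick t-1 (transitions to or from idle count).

context switches = 28

t=0: vr[A=0 E=0 F=0] → run A
t=1: vr[A=1024/1277 C=0 D=0 E=0 F=0] → run C
t=2: vr[A=1024/1277 C=512/793 D=0 E=0 F=0] → run D
t=3: vr[A=1024/1277 C=512/793 D=1024/655 E=0 F=0] → run E
t=4: vr[A=1024/1277 C=512/793 D=1024/655 E=1 F=0 H=0] → run F
t=5: vr[A=1024/1277 C=512/793 D=1024/655 E=1 F=1024/1277 H=0] → run H
t=6: vr[A=1024/1277 C=512/793 D=1024/655 E=1 F=1024/1277 H=1] → run C
t=7: vr[A=1024/1277 C=1024/793 D=1024/655 E=1 F=1024/1277 H=1] → run A
t=8: vr[A=2048/1277 C=1024/793 D=1024/655 E=1 F=1024/1277 H=1] → run F
t=9: vr[A=2048/1277 C=1024/793 D=1024/655 E=1 F=2048/1277 H=1] → run E
t=10: vr[A=2048/1277 C=1024/793 D=1024/655 E=2 F=2048/1277 H=1] → run H
t=11: vr[A=2048/1277 C=1024/793 D=1024/655 E=2 F=2048/1277 H=2] → run C
t=12: vr[A=2048/1277 C=1536/793 D=1024/655 E=2 F=2048/1277 H=2] → run D
t=13: vr[A=2048/1277 C=1536/793 E=2 F=2048/1277 H=2] → run A
t=14: vr[A=3072/1277 C=1536/793 E=2 F=2048/1277 H=2] → run F
t=15: vr[A=3072/1277 C=1536/793 E=2 F=3072/1277 H=2] → run C
t=16: vr[A=3072/1277 C=2048/793 E=2 F=3072/1277 H=2] → run E
t=17: vr[A=3072/1277 C=2048/793 E=3 F=3072/1277 H=2] → run H
t=18: vr[A=3072/1277 C=2048/793 E=3 F=3072/1277 H=3] → run A
t=19: vr[A=4096/1277 C=2048/793 E=3 F=3072/1277 H=3] → run F
t=20: vr[A=4096/1277 C=2048/793 E=3 F=4096/1277 H=3] → run C
t=21: vr[A=4096/1277 E=3 F=4096/1277 H=3] → run E
t=22: vr[A=4096/1277 E=4 F=4096/1277 H=3] → run H
t=23: vr[A=4096/1277 E=4 F=4096/1277] → run A
t=24: vr[A=5120/1277 E=4 F=4096/1277] → run F
t=25: vr[A=5120/1277 E=4] → run E
t=26: vr[A=5120/1277 E=5] → run A
t=27: vr[E=5] → run E
t=28: vr[E=6] → run E
t=29: vr[E=7] → run E
t=30: (idle)
t=31: (idle)
t=32: (idle)
t=33: (idle)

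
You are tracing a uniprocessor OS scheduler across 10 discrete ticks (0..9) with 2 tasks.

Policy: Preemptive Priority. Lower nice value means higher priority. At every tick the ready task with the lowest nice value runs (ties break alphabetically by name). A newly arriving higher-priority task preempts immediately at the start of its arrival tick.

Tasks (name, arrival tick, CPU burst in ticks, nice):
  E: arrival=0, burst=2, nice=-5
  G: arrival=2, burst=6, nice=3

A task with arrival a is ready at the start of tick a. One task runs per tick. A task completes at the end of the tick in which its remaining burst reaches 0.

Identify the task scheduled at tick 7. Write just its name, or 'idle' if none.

running at tick 7 = G

t=0: ready={E} → run E
t=1: ready={E} → run E
t=2: ready={G} → run G
t=3: ready={G} → run G
t=4: ready={G} → run G
t=5: ready={G} → run G
t=6: ready={G} → run G
t=7: ready={G} → run G
t=8: (idle)
t=9: (idle)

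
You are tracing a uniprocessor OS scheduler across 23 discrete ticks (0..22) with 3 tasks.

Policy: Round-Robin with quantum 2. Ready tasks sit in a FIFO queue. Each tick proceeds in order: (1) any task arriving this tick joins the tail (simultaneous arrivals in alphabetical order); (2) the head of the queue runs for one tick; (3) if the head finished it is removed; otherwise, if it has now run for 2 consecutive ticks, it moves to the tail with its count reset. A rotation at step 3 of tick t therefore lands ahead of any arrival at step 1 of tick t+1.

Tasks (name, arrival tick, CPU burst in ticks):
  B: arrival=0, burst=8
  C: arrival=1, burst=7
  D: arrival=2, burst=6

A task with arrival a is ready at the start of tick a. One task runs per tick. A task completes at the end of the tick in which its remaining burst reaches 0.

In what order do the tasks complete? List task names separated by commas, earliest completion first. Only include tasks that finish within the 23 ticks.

completion order = B, D, C

t=0: queue=[B] q_used=0 → run B
t=1: queue=[B,C] q_used=1 → run B
t=2: queue=[C,B,D] q_used=0 → run C
t=3: queue=[C,B,D] q_used=1 → run C
t=4: queue=[B,D,C] q_used=0 → run B
t=5: queue=[B,D,C] q_used=1 → run B
t=6: queue=[D,C,B] q_used=0 → run D
t=7: queue=[D,C,B] q_used=1 → run D
t=8: queue=[C,B,D] q_used=0 → run C
t=9: queue=[C,B,D] q_used=1 → run C
t=10: queue=[B,D,C] q_used=0 → run B
t=11: queue=[B,D,C] q_used=1 → run B
t=12: queue=[D,C,B] q_used=0 → run D
t=13: queue=[D,C,B] q_used=1 → run D
t=14: queue=[C,B,D] q_used=0 → run C
t=15: queue=[C,B,D] q_used=1 → run C
t=16: queue=[B,D,C] q_used=0 → run B
t=17: queue=[B,D,C] q_used=1 → run B
t=18: queue=[D,C] q_used=0 → run D
t=19: queue=[D,C] q_used=1 → run D
t=20: queue=[C] q_used=0 → run C
t=21: (idle)
t=22: (idle)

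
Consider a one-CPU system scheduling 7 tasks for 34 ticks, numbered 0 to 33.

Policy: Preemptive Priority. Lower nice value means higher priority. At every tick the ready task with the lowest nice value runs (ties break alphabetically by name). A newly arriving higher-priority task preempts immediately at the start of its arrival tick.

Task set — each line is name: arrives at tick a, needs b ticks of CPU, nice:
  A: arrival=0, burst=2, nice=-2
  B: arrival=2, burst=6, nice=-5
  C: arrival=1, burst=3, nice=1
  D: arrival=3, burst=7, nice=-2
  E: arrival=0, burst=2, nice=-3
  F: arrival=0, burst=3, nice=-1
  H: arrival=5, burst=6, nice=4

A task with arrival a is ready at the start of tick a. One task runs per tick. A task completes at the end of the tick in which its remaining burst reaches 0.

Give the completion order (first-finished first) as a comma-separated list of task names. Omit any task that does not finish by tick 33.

completion order = E, B, A, D, F, C, H

t=0: ready={A,E,F} → run E
t=1: ready={A,C,E,F} → run E
t=2: ready={A,B,C,F} → run B
t=3: ready={A,B,C,D,F} → run B
t=4: ready={A,B,C,D,F} → run B
t=5: ready={A,B,C,D,F,H} → run B
t=6: ready={A,B,C,D,F,H} → run B
t=7: ready={A,B,C,D,F,H} → run B
t=8: ready={A,C,D,F,H} → run A
t=9: ready={A,C,D,F,H} → run A
t=10: ready={C,D,F,H} → run D
t=11: ready={C,D,F,H} → run D
t=12: ready={C,D,F,H} → run D
t=13: ready={C,D,F,H} → run D
t=14: ready={C,D,F,H} → run D
t=15: ready={C,D,F,H} → run D
t=16: ready={C,D,F,H} → run D
t=17: ready={C,F,H} → run F
t=18: ready={C,F,H} → run F
t=19: ready={C,F,H} → run F
t=20: ready={C,H} → run C
t=21: ready={C,H} → run C
t=22: ready={C,H} → run C
t=23: ready={H} → run H
t=24: ready={H} → run H
t=25: ready={H} → run H
t=26: ready={H} → run H
t=27: ready={H} → run H
t=28: ready={H} → run H
t=29: (idle)
t=30: (idle)
t=31: (idle)
t=32: (idle)
t=33: (idle)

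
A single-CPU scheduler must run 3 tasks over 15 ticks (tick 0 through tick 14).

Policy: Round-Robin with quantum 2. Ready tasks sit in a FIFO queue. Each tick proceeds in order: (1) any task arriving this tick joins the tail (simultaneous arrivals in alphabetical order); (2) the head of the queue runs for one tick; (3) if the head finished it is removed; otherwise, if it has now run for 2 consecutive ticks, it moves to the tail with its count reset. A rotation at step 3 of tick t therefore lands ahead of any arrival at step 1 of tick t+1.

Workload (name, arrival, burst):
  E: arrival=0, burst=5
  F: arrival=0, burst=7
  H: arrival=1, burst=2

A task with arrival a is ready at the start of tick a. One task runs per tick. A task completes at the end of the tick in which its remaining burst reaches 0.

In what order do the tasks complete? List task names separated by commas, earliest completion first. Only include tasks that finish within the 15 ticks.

t=0: queue=[E,F] q_used=0 → run E
t=1: queue=[E,F,H] q_used=1 → run E
t=2: queue=[F,H,E] q_used=0 → run F
t=3: queue=[F,H,E] q_used=1 → run F
t=4: queue=[H,E,F] q_used=0 → run H
t=5: queue=[H,E,F] q_used=1 → run H
t=6: queue=[E,F] q_used=0 → run E
t=7: queue=[E,F] q_used=1 → run E
t=8: queue=[F,E] q_used=0 → run F
t=9: queue=[F,E] q_used=1 → run F
t=10: queue=[E,F] q_used=0 → run E
t=11: queue=[F] q_used=0 → run F
t=12: queue=[F] q_used=1 → run F
t=13: queue=[F] q_used=0 → run F
t=14: (idle)

completion order = H, E, F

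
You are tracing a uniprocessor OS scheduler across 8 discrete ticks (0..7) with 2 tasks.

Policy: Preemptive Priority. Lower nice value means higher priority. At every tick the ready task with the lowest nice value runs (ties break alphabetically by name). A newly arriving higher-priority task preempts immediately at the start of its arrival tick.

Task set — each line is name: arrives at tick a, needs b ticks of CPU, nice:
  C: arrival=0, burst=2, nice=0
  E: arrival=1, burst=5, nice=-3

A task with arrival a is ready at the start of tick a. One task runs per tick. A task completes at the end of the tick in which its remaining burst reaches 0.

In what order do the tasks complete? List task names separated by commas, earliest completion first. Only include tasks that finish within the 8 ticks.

t=0: ready={C} → run C
t=1: ready={C,E} → run E
t=2: ready={C,E} → run E
t=3: ready={C,E} → run E
t=4: ready={C,E} → run E
t=5: ready={C,E} → run E
t=6: ready={C} → run C
t=7: (idle)

completion order = E, C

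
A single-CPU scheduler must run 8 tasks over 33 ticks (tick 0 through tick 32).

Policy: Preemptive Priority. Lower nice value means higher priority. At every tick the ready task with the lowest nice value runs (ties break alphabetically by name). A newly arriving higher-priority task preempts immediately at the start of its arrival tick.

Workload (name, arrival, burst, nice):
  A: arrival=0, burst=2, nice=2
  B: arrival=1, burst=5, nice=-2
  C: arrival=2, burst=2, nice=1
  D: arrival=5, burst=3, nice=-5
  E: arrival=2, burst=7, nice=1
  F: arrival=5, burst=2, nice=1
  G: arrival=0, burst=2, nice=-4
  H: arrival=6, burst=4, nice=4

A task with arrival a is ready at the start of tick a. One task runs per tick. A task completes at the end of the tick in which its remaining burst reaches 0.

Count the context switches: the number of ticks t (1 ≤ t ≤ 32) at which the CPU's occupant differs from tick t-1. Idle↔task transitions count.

context switches = 9

t=0: ready={A,G} → run G
t=1: ready={A,B,G} → run G
t=2: ready={A,B,C,E} → run B
t=3: ready={A,B,C,E} → run B
t=4: ready={A,B,C,E} → run B
t=5: ready={A,B,C,D,E,F} → run D
t=6: ready={A,B,C,D,E,F,H} → run D
t=7: ready={A,B,C,D,E,F,H} → run D
t=8: ready={A,B,C,E,F,H} → run B
t=9: ready={A,B,C,E,F,H} → run B
t=10: ready={A,C,E,F,H} → run C
t=11: ready={A,C,E,F,H} → run C
t=12: ready={A,E,F,H} → run E
t=13: ready={A,E,F,H} → run E
t=14: ready={A,E,F,H} → run E
t=15: ready={A,E,F,H} → run E
t=16: ready={A,E,F,H} → run E
t=17: ready={A,E,F,H} → run E
t=18: ready={A,E,F,H} → run E
t=19: ready={A,F,H} → run F
t=20: ready={A,F,H} → run F
t=21: ready={A,H} → run A
t=22: ready={A,H} → run A
t=23: ready={H} → run H
t=24: ready={H} → run H
t=25: ready={H} → run H
t=26: ready={H} → run H
t=27: (idle)
t=28: (idle)
t=29: (idle)
t=30: (idle)
t=31: (idle)
t=32: (idle)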